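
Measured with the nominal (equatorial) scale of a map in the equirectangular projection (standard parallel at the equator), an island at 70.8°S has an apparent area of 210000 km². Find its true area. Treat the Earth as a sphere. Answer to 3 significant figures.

Plate carrée maps x = Rλ, y = Rφ. The meridian scale is h = 1 and the parallel scale is k = 1/cos φ = sec φ.
Areal scale = h·k = 1 × sec φ; at 70.8°, h = 1.000, k = 3.041, so h·k = 3.041.
True area = apparent / (areal scale) = 210000 / 3.041 ≈ 69100 km².

69100 km²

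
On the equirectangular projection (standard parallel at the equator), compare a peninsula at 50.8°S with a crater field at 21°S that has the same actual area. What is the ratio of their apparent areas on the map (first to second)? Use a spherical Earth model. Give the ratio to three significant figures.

1.48

Plate carrée maps x = Rλ, y = Rφ. The meridian scale is h = 1 and the parallel scale is k = 1/cos φ = sec φ.
Areal scale at 50.8°: h·k = 1.000 × 1.582 = 1.582.
Areal scale at 21°: h·k = 1.000 × 1.071 = 1.071.
Ratio = 1.582/1.071 ≈ 1.48.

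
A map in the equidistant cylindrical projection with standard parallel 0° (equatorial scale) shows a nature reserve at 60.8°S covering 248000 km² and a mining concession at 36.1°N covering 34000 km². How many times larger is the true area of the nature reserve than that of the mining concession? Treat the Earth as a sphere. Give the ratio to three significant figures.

On the plate carrée, areal scale = h·k = 1 × sec φ, so true area = apparent × cos φ.
True area of nature reserve: 248000 × cos(60.8°) = 248000 × 0.4879 = 121000 km².
True area of mining concession: 34000 × cos(36.1°) = 34000 × 0.8080 = 27470 km².
Ratio = 121000 / 27470 ≈ 4.40.

4.40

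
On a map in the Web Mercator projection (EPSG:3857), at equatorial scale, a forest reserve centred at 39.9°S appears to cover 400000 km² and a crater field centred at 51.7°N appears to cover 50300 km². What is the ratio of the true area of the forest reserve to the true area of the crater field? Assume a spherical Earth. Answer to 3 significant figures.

12.2

Mercator's areal exaggeration is sec²φ; hence true area = (apparent area) · cos²φ.
True area of forest reserve: 400000 × cos²(39.9°) = 400000 × 0.5885 = 235400 km².
True area of crater field: 50300 × cos²(51.7°) = 50300 × 0.3841 = 19320 km².
Ratio = 235400 / 19320 ≈ 12.2.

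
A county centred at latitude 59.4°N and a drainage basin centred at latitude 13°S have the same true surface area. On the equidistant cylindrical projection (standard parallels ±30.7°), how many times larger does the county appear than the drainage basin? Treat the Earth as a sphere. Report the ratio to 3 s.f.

1.91

The equidistant cylindrical projection with φ₀ = 30.7° has h = 1 (meridians true) and k = cos φ₀ / cos φ along parallels.
Areal scale at 59.4°: h·k = 1.000 × 1.689 = 1.689.
Areal scale at 13°: h·k = 1.000 × 0.8825 = 0.8825.
Ratio = 1.689/0.8825 ≈ 1.91.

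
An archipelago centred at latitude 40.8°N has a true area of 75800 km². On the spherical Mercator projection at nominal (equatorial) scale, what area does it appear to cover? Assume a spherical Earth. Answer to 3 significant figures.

Mercator is conformal, so the point scale is isotropic: h = k = sec φ = 1/cos φ.
Areal scale = k² = sec²φ = 1/cos²(40.8°) = 1/0.7570² = 1.745.
Apparent area = 75800 × 1.745 ≈ 132000 km².

132000 km²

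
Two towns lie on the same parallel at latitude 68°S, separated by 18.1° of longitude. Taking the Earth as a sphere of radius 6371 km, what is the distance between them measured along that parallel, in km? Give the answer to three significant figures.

754 km

Arc length along a parallel = R cos φ · Δλ (with Δλ in radians).
= 6371 × cos 68° × (18.1° × π/180) = 6371 × 0.3746 × 0.3159 ≈ 754 km.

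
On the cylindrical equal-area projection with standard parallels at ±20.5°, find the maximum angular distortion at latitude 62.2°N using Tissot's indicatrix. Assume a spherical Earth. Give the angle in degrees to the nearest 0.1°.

74.1°

For cylindrical equal-area with standard parallel φ₀, h = cos φ / cos φ₀ and k = cos φ₀ / cos φ, so h·k = 1.
At 62.2°: h = 0.4979, k = 2.008; principal scales a = 2.008, b = 0.4979.
sin(ω/2) = (a − b)/(a + b) = 1.510/2.506 = 0.6027, so ω = 2 arcsin(0.6027) ≈ 74.1°.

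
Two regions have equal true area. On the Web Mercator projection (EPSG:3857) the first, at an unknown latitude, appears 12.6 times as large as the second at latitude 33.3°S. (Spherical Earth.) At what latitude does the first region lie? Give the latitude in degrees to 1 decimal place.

Mercator areal scale is sec²φ, so apparent-area ratio = sec²φ₁ / sec²φ₂ = cos²φ₂ / cos²φ₁.
cos²φ₂ / cos²φ₁ = 12.6  ⇒  cos φ₁ = cos 33.3° / √12.6 = 0.8358/3.550 = 0.2355.
φ₁ = arccos(0.2355) ≈ 76.4°.

76.4°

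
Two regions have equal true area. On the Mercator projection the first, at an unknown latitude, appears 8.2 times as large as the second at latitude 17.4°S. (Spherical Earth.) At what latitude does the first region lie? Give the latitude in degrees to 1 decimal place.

70.5°

For equal true areas on Mercator, apparent areas scale as sec²φ, so the ratio is cos²φ₂ / cos²φ₁.
cos²φ₂ / cos²φ₁ = 8.2  ⇒  cos φ₁ = cos 17.4° / √8.2 = 0.9542/2.864 = 0.3332.
φ₁ = arccos(0.3332) ≈ 70.5°.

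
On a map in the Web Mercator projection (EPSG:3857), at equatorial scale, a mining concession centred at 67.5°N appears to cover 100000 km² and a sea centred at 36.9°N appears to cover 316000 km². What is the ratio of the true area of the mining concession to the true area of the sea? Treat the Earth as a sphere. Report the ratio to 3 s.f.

0.0725

Mercator's areal exaggeration is sec²φ; hence true area = (apparent area) · cos²φ.
True area of mining concession: 100000 × cos²(67.5°) = 100000 × 0.1464 = 14640 km².
True area of sea: 316000 × cos²(36.9°) = 316000 × 0.6395 = 202100 km².
Ratio = 14640 / 202100 ≈ 0.0725.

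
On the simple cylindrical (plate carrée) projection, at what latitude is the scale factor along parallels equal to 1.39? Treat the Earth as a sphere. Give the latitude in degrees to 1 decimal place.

44.0°

Plate carrée: h = 1, k = sec φ along parallels.
sec φ = 1.39  ⇒  cos φ = 0.7194  ⇒  φ ≈ 44.0°.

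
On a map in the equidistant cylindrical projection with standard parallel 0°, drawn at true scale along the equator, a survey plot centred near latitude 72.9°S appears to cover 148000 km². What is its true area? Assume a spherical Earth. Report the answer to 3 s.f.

For the equirectangular projection with φ₀ = 0 (plate carrée), h = 1 along meridians and k = sec φ along parallels.
Areal scale = h·k = 1 × sec φ; at 72.9°, h = 1.000, k = 3.401, so h·k = 3.401.
True area = apparent / (areal scale) = 148000 / 3.401 ≈ 43500 km².

43500 km²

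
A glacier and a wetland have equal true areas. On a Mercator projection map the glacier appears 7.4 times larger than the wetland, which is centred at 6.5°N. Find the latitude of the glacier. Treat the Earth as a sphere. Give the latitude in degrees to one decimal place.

68.6°

On Mercator, (apparent₁)/(apparent₂) = sec²φ₁ / sec²φ₂ when true areas are equal.
cos²φ₂ / cos²φ₁ = 7.4  ⇒  cos φ₁ = cos 6.5° / √7.4 = 0.9936/2.720 = 0.3652.
φ₁ = arccos(0.3652) ≈ 68.6°.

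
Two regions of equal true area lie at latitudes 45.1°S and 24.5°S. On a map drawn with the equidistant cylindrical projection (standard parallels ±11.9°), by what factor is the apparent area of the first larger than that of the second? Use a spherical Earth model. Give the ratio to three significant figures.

1.29

In the equirectangular projection with standard parallel φ₀ = 11.9° (x = Rλ cos φ₀, y = Rφ), meridians are true-scale (h = 1) and the parallel scale is k = cos φ₀ / cos φ.
Areal scale at 45.1°: h·k = 1.000 × 1.386 = 1.386.
Areal scale at 24.5°: h·k = 1.000 × 1.075 = 1.075.
Ratio = 1.386/1.075 ≈ 1.29.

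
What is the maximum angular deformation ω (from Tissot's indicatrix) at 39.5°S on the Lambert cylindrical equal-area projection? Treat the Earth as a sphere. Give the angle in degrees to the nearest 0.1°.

29.4°

The Lambert cylindrical equal-area projection is the cylindrical equal-area projection with its standard parallel at the equator (φ₀ = 0). A cylindrical equal-area projection with standard parallel φ₀ has meridian scale h = cos φ / cos φ₀ and parallel scale k = cos φ₀ / cos φ (so areas are preserved, h·k = 1).
At 39.5°: h = 0.7716, k = 1.296; principal scales a = 1.296, b = 0.7716.
sin(ω/2) = (a − b)/(a + b) = 0.5243/2.068 = 0.2536, so ω = 2 arcsin(0.2536) ≈ 29.4°.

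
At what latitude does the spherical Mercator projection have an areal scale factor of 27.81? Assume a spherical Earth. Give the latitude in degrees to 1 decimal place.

Mercator areal scale is sec²φ.
sec²φ = 27.81  ⇒  cos²φ = 0.03596  ⇒  cos φ = 0.1896.
φ = arccos(0.1896) ≈ 79.1°.

79.1°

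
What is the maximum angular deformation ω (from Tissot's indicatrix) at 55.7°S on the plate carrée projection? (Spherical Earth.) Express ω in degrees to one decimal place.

For the equirectangular projection with φ₀ = 0 (plate carrée), h = 1 along meridians and k = sec φ along parallels.
At 55.7°: h = 1.000, k = 1.775; principal scales a = 1.775, b = 1.000.
sin(ω/2) = (a − b)/(a + b) = 0.7745/2.775 = 0.2792, so ω = 2 arcsin(0.2792) ≈ 32.4°.

32.4°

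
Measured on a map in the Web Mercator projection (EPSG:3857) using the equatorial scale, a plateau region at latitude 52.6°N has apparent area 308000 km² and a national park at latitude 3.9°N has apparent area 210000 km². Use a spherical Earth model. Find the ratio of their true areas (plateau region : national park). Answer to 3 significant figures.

Mercator's areal exaggeration is sec²φ; hence true area = (apparent area) · cos²φ.
True area of plateau region: 308000 × cos²(52.6°) = 308000 × 0.3689 = 113600 km².
True area of national park: 210000 × cos²(3.9°) = 210000 × 0.9954 = 209000 km².
Ratio = 113600 / 209000 ≈ 0.544.

0.544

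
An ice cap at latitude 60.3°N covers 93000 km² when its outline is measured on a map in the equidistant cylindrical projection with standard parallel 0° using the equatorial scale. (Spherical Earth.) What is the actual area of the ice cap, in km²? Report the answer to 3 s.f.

46100 km²

Plate carrée maps x = Rλ, y = Rφ. The meridian scale is h = 1 and the parallel scale is k = 1/cos φ = sec φ.
Areal scale = h·k = 1 × sec φ; at 60.3°, h = 1.000, k = 2.018, so h·k = 2.018.
True area = apparent / (areal scale) = 93000 / 2.018 ≈ 46100 km².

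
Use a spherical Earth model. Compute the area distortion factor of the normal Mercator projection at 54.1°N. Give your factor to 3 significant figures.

Mercator is conformal, so the point scale is isotropic: h = k = sec φ = 1/cos φ.
Areal scale = k² = sec²φ = 1/cos²(54.1°) = 1/0.5864² = 2.908.

2.91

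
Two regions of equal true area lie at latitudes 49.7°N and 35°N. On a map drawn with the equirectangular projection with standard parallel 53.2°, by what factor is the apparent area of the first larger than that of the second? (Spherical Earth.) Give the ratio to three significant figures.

With standard parallel φ₀ = 53.2°, the equirectangular projection gives x = Rλ cos φ₀, y = Rφ, so h = 1 and k = cos 53.2° / cos φ.
Areal scale at 49.7°: h·k = 1.000 × 0.9261 = 0.9261.
Areal scale at 35°: h·k = 1.000 × 0.7313 = 0.7313.
Ratio = 0.9261/0.7313 ≈ 1.27.

1.27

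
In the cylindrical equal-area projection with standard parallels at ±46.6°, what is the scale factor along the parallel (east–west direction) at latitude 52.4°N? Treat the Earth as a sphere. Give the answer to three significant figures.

1.13

A cylindrical equal-area projection with standard parallel φ₀ has meridian scale h = cos φ / cos φ₀ and parallel scale k = cos φ₀ / cos φ (so areas are preserved, h·k = 1).
k = cos 46.6° / cos 52.4° = 0.6871/0.6101 = 1.126.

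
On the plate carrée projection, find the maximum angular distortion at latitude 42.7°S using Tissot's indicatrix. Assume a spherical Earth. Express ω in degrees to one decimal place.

17.6°

For the equirectangular projection with φ₀ = 0 (plate carrée), h = 1 along meridians and k = sec φ along parallels.
At 42.7°: h = 1.000, k = 1.361; principal scales a = 1.361, b = 1.000.
sin(ω/2) = (a − b)/(a + b) = 0.3607/2.361 = 0.1528, so ω = 2 arcsin(0.1528) ≈ 17.6°.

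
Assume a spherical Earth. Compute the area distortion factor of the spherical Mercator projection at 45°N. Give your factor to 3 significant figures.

2.00

For Mercator, h = k = sec φ (a conformal cylindrical projection has a single point scale, 1/cos φ).
Areal scale = k² = sec²φ = 1/cos²(45°) = 1/0.7071² = 2.000.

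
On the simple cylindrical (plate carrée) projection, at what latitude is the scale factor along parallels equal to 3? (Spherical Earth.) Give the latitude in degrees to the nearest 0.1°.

Plate carrée: h = 1, k = sec φ along parallels.
sec φ = 3  ⇒  cos φ = 0.3333  ⇒  φ ≈ 70.5°.

70.5°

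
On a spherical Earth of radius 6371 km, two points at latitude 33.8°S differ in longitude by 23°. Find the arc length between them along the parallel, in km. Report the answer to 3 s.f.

Arc length along a parallel = R cos φ · Δλ (with Δλ in radians).
= 6371 × cos 33.8° × (23° × π/180) = 6371 × 0.8310 × 0.4014 ≈ 2130 km.

2130 km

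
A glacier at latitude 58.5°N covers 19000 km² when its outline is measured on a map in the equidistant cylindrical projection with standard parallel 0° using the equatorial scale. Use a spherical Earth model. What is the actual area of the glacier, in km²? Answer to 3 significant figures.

9930 km²

For the equirectangular projection with φ₀ = 0 (plate carrée), h = 1 along meridians and k = sec φ along parallels.
Areal scale = h·k = 1 × sec φ; at 58.5°, h = 1.000, k = 1.914, so h·k = 1.914.
True area = apparent / (areal scale) = 19000 / 1.914 ≈ 9930 km².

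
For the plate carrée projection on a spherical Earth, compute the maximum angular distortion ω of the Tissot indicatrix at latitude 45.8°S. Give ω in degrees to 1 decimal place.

Plate carrée maps x = Rλ, y = Rφ. The meridian scale is h = 1 and the parallel scale is k = 1/cos φ = sec φ.
At 45.8°: h = 1.000, k = 1.434; principal scales a = 1.434, b = 1.000.
sin(ω/2) = (a − b)/(a + b) = 0.4344/2.434 = 0.1784, so ω = 2 arcsin(0.1784) ≈ 20.6°.

20.6°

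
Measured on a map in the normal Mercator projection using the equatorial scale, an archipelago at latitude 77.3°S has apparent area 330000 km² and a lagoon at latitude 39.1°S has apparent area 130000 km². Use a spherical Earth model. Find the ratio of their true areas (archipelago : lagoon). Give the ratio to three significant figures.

Since Mercator area scale is 1/cos²φ, the true area equals the apparent area multiplied by cos²φ.
True area of archipelago: 330000 × cos²(77.3°) = 330000 × 0.04833 = 15950 km².
True area of lagoon: 130000 × cos²(39.1°) = 130000 × 0.6022 = 78290 km².
Ratio = 15950 / 78290 ≈ 0.204.

0.204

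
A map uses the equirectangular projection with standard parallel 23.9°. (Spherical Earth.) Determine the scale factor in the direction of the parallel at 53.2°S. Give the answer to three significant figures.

1.53

With standard parallel φ₀ = 23.9°, the equirectangular projection gives x = Rλ cos φ₀, y = Rφ, so h = 1 and k = cos 23.9° / cos φ.
k = cos 23.9° / cos 53.2° = 0.9143/0.5990 = 1.526.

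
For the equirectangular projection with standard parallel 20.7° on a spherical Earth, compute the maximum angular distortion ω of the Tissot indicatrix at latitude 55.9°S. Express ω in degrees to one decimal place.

29.0°

With standard parallel φ₀ = 20.7°, the equirectangular projection gives x = Rλ cos φ₀, y = Rφ, so h = 1 and k = cos 20.7° / cos φ.
At 55.9°: h = 1.000, k = 1.669; principal scales a = 1.669, b = 1.000.
sin(ω/2) = (a − b)/(a + b) = 0.6685/2.669 = 0.2505, so ω = 2 arcsin(0.2505) ≈ 29.0°.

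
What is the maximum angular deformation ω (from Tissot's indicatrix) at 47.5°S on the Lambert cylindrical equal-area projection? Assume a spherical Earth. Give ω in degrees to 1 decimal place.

43.8°

The Lambert cylindrical equal-area projection is the cylindrical equal-area projection with its standard parallel at the equator (φ₀ = 0). A cylindrical equal-area projection with standard parallel φ₀ has meridian scale h = cos φ / cos φ₀ and parallel scale k = cos φ₀ / cos φ (so areas are preserved, h·k = 1).
At 47.5°: h = 0.6756, k = 1.480; principal scales a = 1.480, b = 0.6756.
sin(ω/2) = (a − b)/(a + b) = 0.8046/2.156 = 0.3732, so ω = 2 arcsin(0.3732) ≈ 43.8°.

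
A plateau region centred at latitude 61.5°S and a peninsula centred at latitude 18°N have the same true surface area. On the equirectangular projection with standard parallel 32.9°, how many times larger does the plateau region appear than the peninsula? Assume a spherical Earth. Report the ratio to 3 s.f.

1.99

The equidistant cylindrical projection with φ₀ = 32.9° has h = 1 (meridians true) and k = cos φ₀ / cos φ along parallels.
Areal scale at 61.5°: h·k = 1.000 × 1.760 = 1.760.
Areal scale at 18°: h·k = 1.000 × 0.8828 = 0.8828.
Ratio = 1.760/0.8828 ≈ 1.99.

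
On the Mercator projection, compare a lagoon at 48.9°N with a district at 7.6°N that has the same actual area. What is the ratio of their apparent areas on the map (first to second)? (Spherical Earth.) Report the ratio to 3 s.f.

2.27

On Mercator, area is exaggerated by sec²φ = 1/cos²φ.
At 48.9°: sec²(48.9°) = 1/0.6574² = 2.314.
At 7.6°: sec²(7.6°) = 1/0.9912² = 1.018.
Ratio = 2.314/1.018 = cos²(7.6°)/cos²(48.9°) ≈ 2.27.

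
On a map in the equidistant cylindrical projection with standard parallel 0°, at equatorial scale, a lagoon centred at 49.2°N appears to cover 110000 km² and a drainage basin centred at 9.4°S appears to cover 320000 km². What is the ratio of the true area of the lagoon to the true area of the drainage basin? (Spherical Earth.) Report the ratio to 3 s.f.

Plate carrée has h = 1 and k = sec φ, giving areal scale sec φ; true area = (apparent area) · cos φ.
True area of lagoon: 110000 × cos(49.2°) = 110000 × 0.6534 = 71880 km².
True area of drainage basin: 320000 × cos(9.4°) = 320000 × 0.9866 = 315700 km².
Ratio = 71880 / 315700 ≈ 0.228.

0.228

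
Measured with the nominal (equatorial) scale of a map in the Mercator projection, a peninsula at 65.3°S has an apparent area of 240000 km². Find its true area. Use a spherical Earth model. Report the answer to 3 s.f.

Mercator is conformal, so the point scale is isotropic: h = k = sec φ = 1/cos φ.
Areal scale = k² = sec²φ = 1/cos²(65.3°) = 1/0.4179² = 5.727.
True area = apparent / (areal scale) = 240000 / 5.727 ≈ 41900 km².

41900 km²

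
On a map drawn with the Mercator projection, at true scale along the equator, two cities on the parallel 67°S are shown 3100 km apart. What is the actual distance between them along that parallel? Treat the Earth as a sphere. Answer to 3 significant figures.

The Mercator projection is conformal; its linear scale factor is the same in every direction and equals sec φ = 1/cos φ.
Along the parallel at 67°, map distances are exaggerated by k = sec 67° = 2.559.
True distance = 3100 / 2.559 = 3100 × cos 67° ≈ 1210 km.

1210 km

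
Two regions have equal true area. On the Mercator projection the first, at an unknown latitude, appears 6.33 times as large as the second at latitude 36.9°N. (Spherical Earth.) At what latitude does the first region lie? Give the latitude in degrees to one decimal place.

71.5°

Mercator areal scale is sec²φ, so apparent-area ratio = sec²φ₁ / sec²φ₂ = cos²φ₂ / cos²φ₁.
cos²φ₂ / cos²φ₁ = 6.33  ⇒  cos φ₁ = cos 36.9° / √6.33 = 0.7997/2.516 = 0.3178.
φ₁ = arccos(0.3178) ≈ 71.5°.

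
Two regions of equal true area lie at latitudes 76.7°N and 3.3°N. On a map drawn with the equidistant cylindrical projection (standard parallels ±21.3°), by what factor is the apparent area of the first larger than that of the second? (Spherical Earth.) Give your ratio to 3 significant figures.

The equidistant cylindrical projection with φ₀ = 21.3° has h = 1 (meridians true) and k = cos φ₀ / cos φ along parallels.
Areal scale at 76.7°: h·k = 1.000 × 4.050 = 4.050.
Areal scale at 3.3°: h·k = 1.000 × 0.9332 = 0.9332.
Ratio = 4.050/0.9332 ≈ 4.34.

4.34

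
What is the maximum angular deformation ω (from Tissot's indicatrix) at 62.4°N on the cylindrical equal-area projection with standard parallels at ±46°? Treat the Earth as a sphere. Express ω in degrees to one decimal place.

45.2°

Cylindrical equal-area (φ₀ = 46°): h = cos φ / cos 46° along meridians, k = cos 46° / cos φ along parallels; h·k = 1.
At 62.4°: h = 0.6669, k = 1.499; principal scales a = 1.499, b = 0.6669.
sin(ω/2) = (a − b)/(a + b) = 0.8324/2.166 = 0.3843, so ω = 2 arcsin(0.3843) ≈ 45.2°.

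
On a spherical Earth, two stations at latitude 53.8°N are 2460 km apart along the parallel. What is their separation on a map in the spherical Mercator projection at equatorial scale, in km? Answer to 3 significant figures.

4170 km

The Mercator projection is conformal; its linear scale factor is the same in every direction and equals sec φ = 1/cos φ.
Along the parallel, k = sec 53.8° = 1/0.5906 = 1.693.
Map distance = 2460 × 1.693 ≈ 4170 km.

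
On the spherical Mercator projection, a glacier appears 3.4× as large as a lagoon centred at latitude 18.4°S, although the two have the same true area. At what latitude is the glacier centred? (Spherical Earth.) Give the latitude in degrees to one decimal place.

59.0°

Mercator areal scale is sec²φ, so apparent-area ratio = sec²φ₁ / sec²φ₂ = cos²φ₂ / cos²φ₁.
cos²φ₂ / cos²φ₁ = 3.4  ⇒  cos φ₁ = cos 18.4° / √3.4 = 0.9489/1.844 = 0.5146.
φ₁ = arccos(0.5146) ≈ 59.0°.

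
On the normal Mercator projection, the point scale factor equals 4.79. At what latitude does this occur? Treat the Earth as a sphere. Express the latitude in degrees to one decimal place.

77.9°

Mercator scale is k = sec φ = 1/cos φ.
1/cos φ = 4.79  ⇒  cos φ = 0.2088  ⇒  φ = arccos(0.2088) ≈ 77.9°.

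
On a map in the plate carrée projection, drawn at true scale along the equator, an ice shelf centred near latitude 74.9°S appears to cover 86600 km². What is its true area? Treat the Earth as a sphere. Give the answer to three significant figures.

22600 km²

In the plate carrée (x = Rλ, y = Rφ), meridians are true-scale (h = 1) and parallels are stretched by k = sec φ.
Areal scale = h·k = 1 × sec φ; at 74.9°, h = 1.000, k = 3.839, so h·k = 3.839.
True area = apparent / (areal scale) = 86600 / 3.839 ≈ 22600 km².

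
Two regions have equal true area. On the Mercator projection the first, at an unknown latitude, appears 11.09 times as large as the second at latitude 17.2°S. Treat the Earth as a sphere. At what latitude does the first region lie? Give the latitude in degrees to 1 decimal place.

73.3°

Mercator areal scale is sec²φ, so apparent-area ratio = sec²φ₁ / sec²φ₂ = cos²φ₂ / cos²φ₁.
cos²φ₂ / cos²φ₁ = 11.09  ⇒  cos φ₁ = cos 17.2° / √11.09 = 0.9553/3.330 = 0.2869.
φ₁ = arccos(0.2869) ≈ 73.3°.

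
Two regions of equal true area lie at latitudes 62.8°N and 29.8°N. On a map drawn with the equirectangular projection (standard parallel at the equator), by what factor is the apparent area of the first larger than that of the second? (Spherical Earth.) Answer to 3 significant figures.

For the equirectangular projection with φ₀ = 0 (plate carrée), h = 1 along meridians and k = sec φ along parallels.
Areal scale at 62.8°: h·k = 1.000 × 2.188 = 2.188.
Areal scale at 29.8°: h·k = 1.000 × 1.152 = 1.152.
Ratio = 2.188/1.152 ≈ 1.90.

1.90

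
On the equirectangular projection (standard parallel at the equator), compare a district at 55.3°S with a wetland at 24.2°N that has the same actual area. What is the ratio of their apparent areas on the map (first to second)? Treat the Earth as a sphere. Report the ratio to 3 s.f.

Plate carrée maps x = Rλ, y = Rφ. The meridian scale is h = 1 and the parallel scale is k = 1/cos φ = sec φ.
Areal scale at 55.3°: h·k = 1.000 × 1.757 = 1.757.
Areal scale at 24.2°: h·k = 1.000 × 1.096 = 1.096.
Ratio = 1.757/1.096 ≈ 1.60.

1.60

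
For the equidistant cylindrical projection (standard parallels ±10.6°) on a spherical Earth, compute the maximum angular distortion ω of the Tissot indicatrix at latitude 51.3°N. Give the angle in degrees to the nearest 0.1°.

25.7°

In the equirectangular projection with standard parallel φ₀ = 10.6° (x = Rλ cos φ₀, y = Rφ), meridians are true-scale (h = 1) and the parallel scale is k = cos φ₀ / cos φ.
At 51.3°: h = 1.000, k = 1.572; principal scales a = 1.572, b = 1.000.
sin(ω/2) = (a − b)/(a + b) = 0.5721/2.572 = 0.2224, so ω = 2 arcsin(0.2224) ≈ 25.7°.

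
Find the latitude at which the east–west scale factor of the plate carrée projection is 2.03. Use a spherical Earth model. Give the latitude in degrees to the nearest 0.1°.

60.5°

Plate carrée: h = 1, k = sec φ along parallels.
sec φ = 2.03  ⇒  cos φ = 0.4926  ⇒  φ ≈ 60.5°.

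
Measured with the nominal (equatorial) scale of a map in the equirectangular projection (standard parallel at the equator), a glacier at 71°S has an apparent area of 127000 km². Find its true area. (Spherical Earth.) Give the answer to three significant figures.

41300 km²

For the equirectangular projection with φ₀ = 0 (plate carrée), h = 1 along meridians and k = sec φ along parallels.
Areal scale = h·k = 1 × sec φ; at 71°, h = 1.000, k = 3.072, so h·k = 3.072.
True area = apparent / (areal scale) = 127000 / 3.072 ≈ 41300 km².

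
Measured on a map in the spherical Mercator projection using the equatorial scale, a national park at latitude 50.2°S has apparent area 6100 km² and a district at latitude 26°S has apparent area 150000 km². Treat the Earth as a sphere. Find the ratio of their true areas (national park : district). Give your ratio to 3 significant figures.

Since Mercator area scale is 1/cos²φ, the true area equals the apparent area multiplied by cos²φ.
True area of national park: 6100 × cos²(50.2°) = 6100 × 0.4097 = 2499 km².
True area of district: 150000 × cos²(26°) = 150000 × 0.8078 = 121200 km².
Ratio = 2499 / 121200 ≈ 0.0206.

0.0206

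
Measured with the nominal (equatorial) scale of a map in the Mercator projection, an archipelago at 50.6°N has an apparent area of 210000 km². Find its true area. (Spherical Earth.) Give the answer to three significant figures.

For Mercator, h = k = sec φ (a conformal cylindrical projection has a single point scale, 1/cos φ).
Areal scale = k² = sec²φ = 1/cos²(50.6°) = 1/0.6347² = 2.482.
True area = apparent / (areal scale) = 210000 / 2.482 ≈ 84600 km².

84600 km²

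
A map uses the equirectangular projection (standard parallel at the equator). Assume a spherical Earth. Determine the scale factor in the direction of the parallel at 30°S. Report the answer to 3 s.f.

1.15

For the equirectangular projection with φ₀ = 0 (plate carrée), h = 1 along meridians and k = sec φ along parallels.
k = 1/cos 30° = 1/0.8660 = 1.155.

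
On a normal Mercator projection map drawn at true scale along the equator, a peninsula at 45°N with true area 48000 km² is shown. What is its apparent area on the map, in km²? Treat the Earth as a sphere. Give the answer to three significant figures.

The Mercator projection is conformal; its linear scale factor is the same in every direction and equals sec φ = 1/cos φ.
Areal scale = k² = sec²φ = 1/cos²(45°) = 1/0.7071² = 2.000.
Apparent area = 48000 × 2.000 ≈ 96000 km².

96000 km²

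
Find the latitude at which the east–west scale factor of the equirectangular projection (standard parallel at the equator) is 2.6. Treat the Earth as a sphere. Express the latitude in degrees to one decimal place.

67.4°

Plate carrée: h = 1, k = sec φ along parallels.
sec φ = 2.6  ⇒  cos φ = 0.3846  ⇒  φ ≈ 67.4°.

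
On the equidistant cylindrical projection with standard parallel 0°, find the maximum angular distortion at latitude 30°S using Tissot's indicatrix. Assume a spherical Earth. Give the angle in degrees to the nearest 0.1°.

8.2°

Plate carrée maps x = Rλ, y = Rφ. The meridian scale is h = 1 and the parallel scale is k = 1/cos φ = sec φ.
At 30°: h = 1.000, k = 1.155; principal scales a = 1.155, b = 1.000.
sin(ω/2) = (a − b)/(a + b) = 0.1547/2.155 = 0.07180, so ω = 2 arcsin(0.07180) ≈ 8.2°.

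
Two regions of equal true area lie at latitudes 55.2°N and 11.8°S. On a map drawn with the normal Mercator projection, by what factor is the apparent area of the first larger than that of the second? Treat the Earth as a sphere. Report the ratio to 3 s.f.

2.94

Mercator is conformal with k = sec φ, so areal scale = k² = sec²φ.
At 55.2°: sec²(55.2°) = 1/0.5707² = 3.070.
At 11.8°: sec²(11.8°) = 1/0.9789² = 1.044.
Ratio = 3.070/1.044 = cos²(11.8°)/cos²(55.2°) ≈ 2.94.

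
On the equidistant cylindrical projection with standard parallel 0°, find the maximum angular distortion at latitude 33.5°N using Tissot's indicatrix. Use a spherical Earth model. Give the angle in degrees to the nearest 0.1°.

For the equirectangular projection with φ₀ = 0 (plate carrée), h = 1 along meridians and k = sec φ along parallels.
At 33.5°: h = 1.000, k = 1.199; principal scales a = 1.199, b = 1.000.
sin(ω/2) = (a − b)/(a + b) = 0.1992/2.199 = 0.09058, so ω = 2 arcsin(0.09058) ≈ 10.4°.

10.4°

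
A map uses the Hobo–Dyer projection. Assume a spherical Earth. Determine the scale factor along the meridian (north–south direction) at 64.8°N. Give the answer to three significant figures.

0.537

Hobo–Dyer is a cylindrical equal-area projection with standard parallels at ±37.5°. Cylindrical equal-area (φ₀ = 37.5°): h = cos φ / cos 37.5° along meridians, k = cos 37.5° / cos φ along parallels; h·k = 1.
h = cos 64.8° / cos 37.5° = 0.4258/0.7934 = 0.5367.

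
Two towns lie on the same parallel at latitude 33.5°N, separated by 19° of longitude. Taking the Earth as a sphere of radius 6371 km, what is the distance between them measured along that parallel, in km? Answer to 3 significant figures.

1760 km

Arc length along a parallel = R cos φ · Δλ (with Δλ in radians).
= 6371 × cos 33.5° × (19° × π/180) = 6371 × 0.8339 × 0.3316 ≈ 1760 km.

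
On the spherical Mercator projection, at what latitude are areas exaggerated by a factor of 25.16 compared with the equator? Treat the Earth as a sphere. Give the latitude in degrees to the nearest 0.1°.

78.5°

Mercator areal scale is sec²φ.
sec²φ = 25.16  ⇒  cos²φ = 0.03975  ⇒  cos φ = 0.1994.
φ = arccos(0.1994) ≈ 78.5°.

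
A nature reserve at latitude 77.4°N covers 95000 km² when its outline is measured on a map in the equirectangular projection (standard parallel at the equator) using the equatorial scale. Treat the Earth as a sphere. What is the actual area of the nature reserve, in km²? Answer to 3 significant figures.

20700 km²

In the plate carrée (x = Rλ, y = Rφ), meridians are true-scale (h = 1) and parallels are stretched by k = sec φ.
Areal scale = h·k = 1 × sec φ; at 77.4°, h = 1.000, k = 4.584, so h·k = 4.584.
True area = apparent / (areal scale) = 95000 / 4.584 ≈ 20700 km².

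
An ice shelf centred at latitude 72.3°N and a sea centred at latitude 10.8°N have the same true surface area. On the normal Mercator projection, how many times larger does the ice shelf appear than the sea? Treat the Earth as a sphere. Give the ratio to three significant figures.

10.4

On Mercator, area is exaggerated by sec²φ = 1/cos²φ.
At 72.3°: sec²(72.3°) = 1/0.3040² = 10.82.
At 10.8°: sec²(10.8°) = 1/0.9823² = 1.036.
Ratio = 10.82/1.036 = cos²(10.8°)/cos²(72.3°) ≈ 10.4.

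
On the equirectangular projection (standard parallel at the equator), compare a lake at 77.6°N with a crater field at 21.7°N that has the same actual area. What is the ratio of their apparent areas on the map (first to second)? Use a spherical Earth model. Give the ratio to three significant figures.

4.33

Plate carrée maps x = Rλ, y = Rφ. The meridian scale is h = 1 and the parallel scale is k = 1/cos φ = sec φ.
Areal scale at 77.6°: h·k = 1.000 × 4.657 = 4.657.
Areal scale at 21.7°: h·k = 1.000 × 1.076 = 1.076.
Ratio = 4.657/1.076 ≈ 4.33.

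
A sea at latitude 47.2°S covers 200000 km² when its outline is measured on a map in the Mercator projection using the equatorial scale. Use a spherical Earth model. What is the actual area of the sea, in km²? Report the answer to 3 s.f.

The Mercator projection is conformal; its linear scale factor is the same in every direction and equals sec φ = 1/cos φ.
Areal scale = k² = sec²φ = 1/cos²(47.2°) = 1/0.6794² = 2.166.
True area = apparent / (areal scale) = 200000 / 2.166 ≈ 92300 km².

92300 km²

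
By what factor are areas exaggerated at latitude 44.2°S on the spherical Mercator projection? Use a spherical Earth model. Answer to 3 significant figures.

For Mercator, h = k = sec φ (a conformal cylindrical projection has a single point scale, 1/cos φ).
Areal scale = k² = sec²φ = 1/cos²(44.2°) = 1/0.7169² = 1.946.

1.95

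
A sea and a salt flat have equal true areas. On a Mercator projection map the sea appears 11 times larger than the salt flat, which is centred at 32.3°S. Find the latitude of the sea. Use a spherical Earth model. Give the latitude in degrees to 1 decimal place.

75.2°

On Mercator, (apparent₁)/(apparent₂) = sec²φ₁ / sec²φ₂ when true areas are equal.
cos²φ₂ / cos²φ₁ = 11  ⇒  cos φ₁ = cos 32.3° / √11 = 0.8453/3.317 = 0.2549.
φ₁ = arccos(0.2549) ≈ 75.2°.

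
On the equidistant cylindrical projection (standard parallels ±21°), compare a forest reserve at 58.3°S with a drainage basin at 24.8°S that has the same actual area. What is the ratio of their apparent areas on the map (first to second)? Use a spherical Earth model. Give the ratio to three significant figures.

In the equirectangular projection with standard parallel φ₀ = 21° (x = Rλ cos φ₀, y = Rφ), meridians are true-scale (h = 1) and the parallel scale is k = cos φ₀ / cos φ.
Areal scale at 58.3°: h·k = 1.000 × 1.777 = 1.777.
Areal scale at 24.8°: h·k = 1.000 × 1.028 = 1.028.
Ratio = 1.777/1.028 ≈ 1.73.

1.73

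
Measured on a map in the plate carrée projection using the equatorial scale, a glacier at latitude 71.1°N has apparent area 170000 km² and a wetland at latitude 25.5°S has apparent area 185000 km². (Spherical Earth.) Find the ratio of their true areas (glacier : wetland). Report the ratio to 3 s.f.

On the plate carrée, areal scale = h·k = 1 × sec φ, so true area = apparent × cos φ.
True area of glacier: 170000 × cos(71.1°) = 170000 × 0.3239 = 55070 km².
True area of wetland: 185000 × cos(25.5°) = 185000 × 0.9026 = 167000 km².
Ratio = 55070 / 167000 ≈ 0.330.

0.330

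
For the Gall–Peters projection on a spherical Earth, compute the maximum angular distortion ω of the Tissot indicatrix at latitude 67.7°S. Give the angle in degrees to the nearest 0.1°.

67.1°

Gall–Peters is a cylindrical equal-area projection with standard parallels at ±45°. Cylindrical equal-area (φ₀ = 45°): h = cos φ / cos 45° along meridians, k = cos 45° / cos φ along parallels; h·k = 1.
At 67.7°: h = 0.5366, k = 1.863; principal scales a = 1.863, b = 0.5366.
sin(ω/2) = (a − b)/(a + b) = 1.327/2.400 = 0.5528, so ω = 2 arcsin(0.5528) ≈ 67.1°.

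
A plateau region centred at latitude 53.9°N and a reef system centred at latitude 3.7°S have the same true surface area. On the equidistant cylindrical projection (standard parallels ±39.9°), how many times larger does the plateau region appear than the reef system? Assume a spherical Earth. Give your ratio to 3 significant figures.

1.69

The equidistant cylindrical projection with φ₀ = 39.9° has h = 1 (meridians true) and k = cos φ₀ / cos φ along parallels.
Areal scale at 53.9°: h·k = 1.000 × 1.302 = 1.302.
Areal scale at 3.7°: h·k = 1.000 × 0.7688 = 0.7688.
Ratio = 1.302/0.7688 ≈ 1.69.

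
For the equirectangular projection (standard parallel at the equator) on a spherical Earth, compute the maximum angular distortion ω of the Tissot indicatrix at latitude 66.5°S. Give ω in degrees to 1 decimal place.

Plate carrée maps x = Rλ, y = Rφ. The meridian scale is h = 1 and the parallel scale is k = 1/cos φ = sec φ.
At 66.5°: h = 1.000, k = 2.508; principal scales a = 2.508, b = 1.000.
sin(ω/2) = (a − b)/(a + b) = 1.508/3.508 = 0.4298, so ω = 2 arcsin(0.4298) ≈ 50.9°.

50.9°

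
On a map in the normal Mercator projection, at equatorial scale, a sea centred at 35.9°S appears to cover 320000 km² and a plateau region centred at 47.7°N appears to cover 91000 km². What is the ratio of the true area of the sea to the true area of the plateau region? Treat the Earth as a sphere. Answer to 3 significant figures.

Since Mercator area scale is 1/cos²φ, the true area equals the apparent area multiplied by cos²φ.
True area of sea: 320000 × cos²(35.9°) = 320000 × 0.6562 = 210000 km².
True area of plateau region: 91000 × cos²(47.7°) = 91000 × 0.4529 = 41220 km².
Ratio = 210000 / 41220 ≈ 5.09.

5.09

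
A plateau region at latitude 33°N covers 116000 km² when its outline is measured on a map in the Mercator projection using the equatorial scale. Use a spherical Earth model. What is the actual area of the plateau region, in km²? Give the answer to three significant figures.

81600 km²

For Mercator, h = k = sec φ (a conformal cylindrical projection has a single point scale, 1/cos φ).
Areal scale = k² = sec²φ = 1/cos²(33°) = 1/0.8387² = 1.422.
True area = apparent / (areal scale) = 116000 / 1.422 ≈ 81600 km².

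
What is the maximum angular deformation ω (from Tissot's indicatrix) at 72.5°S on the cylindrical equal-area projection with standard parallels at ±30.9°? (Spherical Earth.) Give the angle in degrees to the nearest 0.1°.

Cylindrical equal-area (φ₀ = 30.9°): h = cos φ / cos 30.9° along meridians, k = cos 30.9° / cos φ along parallels; h·k = 1.
At 72.5°: h = 0.3504, k = 2.854; principal scales a = 2.854, b = 0.3504.
sin(ω/2) = (a − b)/(a + b) = 2.503/3.204 = 0.7812, so ω = 2 arcsin(0.7812) ≈ 102.7°.

102.7°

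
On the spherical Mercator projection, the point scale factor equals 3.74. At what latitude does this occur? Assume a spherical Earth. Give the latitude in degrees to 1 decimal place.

74.5°

Mercator scale is k = sec φ = 1/cos φ.
1/cos φ = 3.74  ⇒  cos φ = 0.2674  ⇒  φ = arccos(0.2674) ≈ 74.5°.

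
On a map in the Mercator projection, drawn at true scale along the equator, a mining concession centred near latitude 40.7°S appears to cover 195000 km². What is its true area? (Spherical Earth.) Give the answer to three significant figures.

Mercator is conformal, so the point scale is isotropic: h = k = sec φ = 1/cos φ.
Areal scale = k² = sec²φ = 1/cos²(40.7°) = 1/0.7581² = 1.740.
True area = apparent / (areal scale) = 195000 / 1.740 ≈ 112000 km².

112000 km²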